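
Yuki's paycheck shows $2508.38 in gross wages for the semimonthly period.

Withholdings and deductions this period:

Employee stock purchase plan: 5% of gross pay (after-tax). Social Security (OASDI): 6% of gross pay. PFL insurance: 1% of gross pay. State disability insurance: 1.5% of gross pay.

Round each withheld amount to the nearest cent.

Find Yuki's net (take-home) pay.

$2169.75

Social Security (OASDI): $2508.38 × 0.06 = $150.50
PFL insurance: $2508.38 × 0.01 = $25.08
State disability insurance: $2508.38 × 0.015 = $37.63
Employee stock purchase plan: $2508.38 × 0.05 = $125.42
Total deductions = $150.50 + $25.08 + $37.63 + $125.42 = $338.63
Net pay = $2508.38 − $338.63 = $2169.75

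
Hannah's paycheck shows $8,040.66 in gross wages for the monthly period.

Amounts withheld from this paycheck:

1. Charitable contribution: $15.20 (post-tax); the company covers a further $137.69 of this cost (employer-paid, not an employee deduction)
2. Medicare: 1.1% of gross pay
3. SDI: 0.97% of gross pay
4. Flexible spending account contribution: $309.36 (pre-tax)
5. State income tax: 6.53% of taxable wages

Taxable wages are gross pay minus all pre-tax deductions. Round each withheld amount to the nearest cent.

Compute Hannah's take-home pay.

$7,044.81

Flexible spending account contribution: $309.36
Taxable wages = $8,040.66 − $309.36 = $7,731.30
State income tax: $7,731.30 × 0.0653 = $504.85
SDI: $8,040.66 × 0.0097 = $77.99
Medicare: $8,040.66 × 0.011 = $88.45
Charitable contribution: $15.20
(Employer's $137.69 toward charitable contribution is not withheld from the employee.)
Total deductions = $309.36 + $504.85 + $77.99 + $88.45 + $15.20 = $995.85
Net pay = $8,040.66 − $995.85 = $7,044.81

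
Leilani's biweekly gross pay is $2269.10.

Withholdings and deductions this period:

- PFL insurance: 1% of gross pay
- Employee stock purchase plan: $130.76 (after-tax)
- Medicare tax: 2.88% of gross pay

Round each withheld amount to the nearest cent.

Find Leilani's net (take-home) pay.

PFL insurance: $2269.10 × 0.01 = $22.69
Medicare tax: $2269.10 × 0.0288 = $65.35
Employee stock purchase plan: $130.76
Total deductions = $22.69 + $65.35 + $130.76 = $218.80
Net pay = $2269.10 − $218.80 = $2050.30

$2050.30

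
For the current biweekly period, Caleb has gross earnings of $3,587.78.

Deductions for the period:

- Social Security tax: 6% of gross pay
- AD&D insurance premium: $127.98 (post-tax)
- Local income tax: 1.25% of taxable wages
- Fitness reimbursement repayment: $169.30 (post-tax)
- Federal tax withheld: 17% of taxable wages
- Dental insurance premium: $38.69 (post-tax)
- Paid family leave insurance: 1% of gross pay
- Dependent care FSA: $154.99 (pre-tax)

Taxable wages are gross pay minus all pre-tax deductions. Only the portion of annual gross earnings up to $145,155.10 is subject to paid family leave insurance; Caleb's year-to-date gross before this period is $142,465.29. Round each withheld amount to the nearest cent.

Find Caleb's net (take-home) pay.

Dependent care FSA: $154.99
Taxable wages = $3,587.78 − $154.99 = $3,432.79
Local income tax: $3,432.79 × 0.0125 = $42.91
Federal tax withheld: $3,432.79 × 0.17 = $583.57
Paid family leave insurance: only $145,155.10 − $142,465.29 = $2,689.81 of this check is subject → $2,689.81 × 0.01 = $26.90
Social Security tax: $3,587.78 × 0.06 = $215.27
Dental insurance premium: $38.69
Fitness reimbursement repayment: $169.30
AD&D insurance premium: $127.98
Total deductions = $154.99 + $42.91 + $583.57 + $26.90 + $215.27 + $38.69 + $169.30 + $127.98 = $1,359.61
Net pay = $3,587.78 − $1,359.61 = $2,228.17

$2,228.17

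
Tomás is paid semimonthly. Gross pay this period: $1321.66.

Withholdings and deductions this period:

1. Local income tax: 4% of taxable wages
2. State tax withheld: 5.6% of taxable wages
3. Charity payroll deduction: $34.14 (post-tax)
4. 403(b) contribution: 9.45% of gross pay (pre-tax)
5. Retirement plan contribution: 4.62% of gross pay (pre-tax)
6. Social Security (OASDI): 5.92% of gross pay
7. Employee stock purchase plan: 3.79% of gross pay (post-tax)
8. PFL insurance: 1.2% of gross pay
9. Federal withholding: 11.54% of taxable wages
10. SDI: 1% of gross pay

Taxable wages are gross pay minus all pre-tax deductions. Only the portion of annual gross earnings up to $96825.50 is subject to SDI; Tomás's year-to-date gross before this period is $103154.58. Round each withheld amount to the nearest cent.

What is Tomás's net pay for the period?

$717.28

403(b) contribution: $1321.66 × 0.0945 = $124.90
Retirement plan contribution: $1321.66 × 0.0462 = $61.06
Pre-tax total = $124.90 + $61.06 = $185.96
Taxable wages = $1321.66 − $185.96 = $1135.70
Federal withholding: $1135.70 × 0.1154 = $131.06
Local income tax: $1135.70 × 0.04 = $45.43
State tax withheld: $1135.70 × 0.056 = $63.60
SDI: annual cap $96825.50 already reached (YTD $103154.58), so $0.00
PFL insurance: $1321.66 × 0.012 = $15.86
Social Security (OASDI): $1321.66 × 0.0592 = $78.24
Employee stock purchase plan: $1321.66 × 0.0379 = $50.09
Charity payroll deduction: $34.14
Total deductions = $124.90 + $61.06 + $131.06 + $45.43 + $63.60 + $0.00 + $15.86 + $78.24 + $50.09 + $34.14 = $604.38
Net pay = $1321.66 − $604.38 = $717.28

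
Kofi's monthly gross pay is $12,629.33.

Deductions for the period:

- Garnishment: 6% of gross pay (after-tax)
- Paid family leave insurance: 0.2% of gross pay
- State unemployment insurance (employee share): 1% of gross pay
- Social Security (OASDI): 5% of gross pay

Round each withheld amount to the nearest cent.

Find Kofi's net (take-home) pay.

State unemployment insurance (employee share): $12,629.33 × 0.01 = $126.29
Social Security (OASDI): $12,629.33 × 0.05 = $631.47
Paid family leave insurance: $12,629.33 × 0.002 = $25.26
Garnishment: $12,629.33 × 0.06 = $757.76
Total deductions = $126.29 + $631.47 + $25.26 + $757.76 = $1,540.78
Net pay = $12,629.33 − $1,540.78 = $11,088.55

$11,088.55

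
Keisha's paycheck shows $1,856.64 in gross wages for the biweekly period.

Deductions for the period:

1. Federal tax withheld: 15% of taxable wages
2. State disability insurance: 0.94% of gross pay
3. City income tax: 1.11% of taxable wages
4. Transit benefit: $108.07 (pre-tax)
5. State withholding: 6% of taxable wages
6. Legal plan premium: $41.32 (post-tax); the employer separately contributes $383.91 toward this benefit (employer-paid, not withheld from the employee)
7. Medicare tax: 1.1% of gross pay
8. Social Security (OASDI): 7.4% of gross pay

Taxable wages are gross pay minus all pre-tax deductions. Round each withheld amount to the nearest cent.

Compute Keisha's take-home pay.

$1,145.38

Transit benefit: $108.07
Taxable wages = $1,856.64 − $108.07 = $1,748.57
Federal tax withheld: $1,748.57 × 0.15 = $262.29
State withholding: $1,748.57 × 0.06 = $104.91
City income tax: $1,748.57 × 0.0111 = $19.41
Medicare tax: $1,856.64 × 0.011 = $20.42
State disability insurance: $1,856.64 × 0.0094 = $17.45
Social Security (OASDI): $1,856.64 × 0.074 = $137.39
Legal plan premium: $41.32
(Employer's $383.91 toward legal plan premium is not withheld from the employee.)
Total deductions = $108.07 + $262.29 + $104.91 + $19.41 + $20.42 + $17.45 + $137.39 + $41.32 = $711.26
Net pay = $1,856.64 − $711.26 = $1,145.38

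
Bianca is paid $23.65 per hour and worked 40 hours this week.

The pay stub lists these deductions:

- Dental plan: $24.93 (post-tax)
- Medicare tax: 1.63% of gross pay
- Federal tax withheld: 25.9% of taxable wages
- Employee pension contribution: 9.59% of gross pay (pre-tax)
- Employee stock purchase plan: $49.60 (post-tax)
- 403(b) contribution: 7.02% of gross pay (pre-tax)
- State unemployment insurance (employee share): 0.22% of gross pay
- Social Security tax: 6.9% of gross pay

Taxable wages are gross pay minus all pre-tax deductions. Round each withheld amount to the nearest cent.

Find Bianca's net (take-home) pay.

Gross pay: 40 × $23.65 = $946.00
403(b) contribution: $946.00 × 0.0702 = $66.41
Employee pension contribution: $946.00 × 0.0959 = $90.72
Pre-tax total = $66.41 + $90.72 = $157.13
Taxable wages = $946.00 − $157.13 = $788.87
Federal tax withheld: $788.87 × 0.259 = $204.32
State unemployment insurance (employee share): $946.00 × 0.0022 = $2.08
Medicare tax: $946.00 × 0.0163 = $15.42
Social Security tax: $946.00 × 0.069 = $65.27
Employee stock purchase plan: $49.60
Dental plan: $24.93
Total deductions = $66.41 + $90.72 + $204.32 + $2.08 + $15.42 + $65.27 + $49.60 + $24.93 = $518.75
Net pay = $946.00 − $518.75 = $427.25

$427.25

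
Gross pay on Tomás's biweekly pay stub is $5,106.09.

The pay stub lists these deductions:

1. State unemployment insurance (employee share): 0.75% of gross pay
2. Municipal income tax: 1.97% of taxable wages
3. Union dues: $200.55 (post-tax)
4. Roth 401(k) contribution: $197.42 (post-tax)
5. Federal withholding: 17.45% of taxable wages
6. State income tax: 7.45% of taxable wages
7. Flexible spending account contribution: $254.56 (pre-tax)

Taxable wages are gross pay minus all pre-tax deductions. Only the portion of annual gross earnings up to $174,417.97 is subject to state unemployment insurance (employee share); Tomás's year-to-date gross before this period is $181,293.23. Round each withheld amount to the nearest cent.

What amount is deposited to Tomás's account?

Flexible spending account contribution: $254.56
Taxable wages = $5,106.09 − $254.56 = $4,851.53
Federal withholding: $4,851.53 × 0.1745 = $846.59
Municipal income tax: $4,851.53 × 0.0197 = $95.58
State income tax: $4,851.53 × 0.0745 = $361.44
State unemployment insurance (employee share): annual cap $174,417.97 already reached (YTD $181,293.23), so $0.00
Union dues: $200.55
Roth 401(k) contribution: $197.42
Total deductions = $254.56 + $846.59 + $95.58 + $361.44 + $0.00 + $200.55 + $197.42 = $1,956.14
Net pay = $5,106.09 − $1,956.14 = $3,149.95

$3,149.95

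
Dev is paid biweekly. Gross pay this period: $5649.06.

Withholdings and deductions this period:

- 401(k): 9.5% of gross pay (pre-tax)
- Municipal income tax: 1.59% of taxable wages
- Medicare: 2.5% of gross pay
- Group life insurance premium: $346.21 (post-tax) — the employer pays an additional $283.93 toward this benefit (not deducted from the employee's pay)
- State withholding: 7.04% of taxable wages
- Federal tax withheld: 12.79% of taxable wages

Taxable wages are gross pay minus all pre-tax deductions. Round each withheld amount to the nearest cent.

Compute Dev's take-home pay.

$3529.88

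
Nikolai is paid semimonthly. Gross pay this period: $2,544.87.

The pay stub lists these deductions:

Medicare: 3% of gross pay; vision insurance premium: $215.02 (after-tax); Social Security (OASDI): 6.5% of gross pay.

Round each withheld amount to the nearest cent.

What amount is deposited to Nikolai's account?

$2,088.08

Social Security (OASDI): $2,544.87 × 0.065 = $165.42
Medicare: $2,544.87 × 0.03 = $76.35
Vision insurance premium: $215.02
Total deductions = $165.42 + $76.35 + $215.02 = $456.79
Net pay = $2,544.87 − $456.79 = $2,088.08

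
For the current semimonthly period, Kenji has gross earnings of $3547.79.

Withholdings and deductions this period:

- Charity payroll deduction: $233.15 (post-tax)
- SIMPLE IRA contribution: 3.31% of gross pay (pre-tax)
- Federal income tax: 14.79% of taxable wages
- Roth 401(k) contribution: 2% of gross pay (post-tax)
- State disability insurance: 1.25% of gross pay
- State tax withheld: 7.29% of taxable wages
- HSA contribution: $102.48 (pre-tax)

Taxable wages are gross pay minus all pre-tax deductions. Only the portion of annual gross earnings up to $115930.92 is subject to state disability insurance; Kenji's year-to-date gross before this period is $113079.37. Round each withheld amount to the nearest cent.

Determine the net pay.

HSA contribution: $102.48
SIMPLE IRA contribution: $3547.79 × 0.0331 = $117.43
Pre-tax total = $102.48 + $117.43 = $219.91
Taxable wages = $3547.79 − $219.91 = $3327.88
State tax withheld: $3327.88 × 0.0729 = $242.60
Federal income tax: $3327.88 × 0.1479 = $492.19
State disability insurance: only $115930.92 − $113079.37 = $2851.55 of this check is subject → $2851.55 × 0.0125 = $35.64
Roth 401(k) contribution: $3547.79 × 0.02 = $70.96
Charity payroll deduction: $233.15
Total deductions = $102.48 + $117.43 + $242.60 + $492.19 + $35.64 + $70.96 + $233.15 = $1294.45
Net pay = $3547.79 − $1294.45 = $2253.34

$2253.34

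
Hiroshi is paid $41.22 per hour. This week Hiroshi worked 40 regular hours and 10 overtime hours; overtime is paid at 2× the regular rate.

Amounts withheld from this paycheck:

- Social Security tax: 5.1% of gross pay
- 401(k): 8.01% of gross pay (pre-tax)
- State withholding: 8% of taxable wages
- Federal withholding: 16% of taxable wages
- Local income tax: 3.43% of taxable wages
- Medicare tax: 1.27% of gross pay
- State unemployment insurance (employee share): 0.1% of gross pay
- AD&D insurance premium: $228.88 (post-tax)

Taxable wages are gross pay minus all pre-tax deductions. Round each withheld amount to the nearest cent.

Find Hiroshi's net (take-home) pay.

$1262.14

Regular pay: 40 × $41.22 = $1648.80
Overtime pay: 10 × $41.22 × 2 = $824.40
Gross pay = $1648.80 + $824.40 = $2473.20
401(k): $2473.20 × 0.0801 = $198.10
Taxable wages = $2473.20 − $198.10 = $2275.10
State withholding: $2275.10 × 0.08 = $182.01
Federal withholding: $2275.10 × 0.16 = $364.02
Local income tax: $2275.10 × 0.0343 = $78.04
State unemployment insurance (employee share): $2473.20 × 0.001 = $2.47
Medicare tax: $2473.20 × 0.0127 = $31.41
Social Security tax: $2473.20 × 0.051 = $126.13
AD&D insurance premium: $228.88
Total deductions = $198.10 + $182.01 + $364.02 + $78.04 + $2.47 + $31.41 + $126.13 + $228.88 = $1211.06
Net pay = $2473.20 − $1211.06 = $1262.14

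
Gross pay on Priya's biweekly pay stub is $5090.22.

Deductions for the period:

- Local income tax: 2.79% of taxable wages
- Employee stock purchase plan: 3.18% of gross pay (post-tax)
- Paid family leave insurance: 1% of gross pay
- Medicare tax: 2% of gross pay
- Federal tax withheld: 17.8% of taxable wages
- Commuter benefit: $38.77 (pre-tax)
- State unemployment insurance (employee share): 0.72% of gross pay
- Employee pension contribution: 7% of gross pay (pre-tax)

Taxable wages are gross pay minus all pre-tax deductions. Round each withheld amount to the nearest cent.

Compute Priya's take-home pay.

Employee pension contribution: $5090.22 × 0.07 = $356.32
Commuter benefit: $38.77
Pre-tax total = $356.32 + $38.77 = $395.09
Taxable wages = $5090.22 − $395.09 = $4695.13
Federal tax withheld: $4695.13 × 0.178 = $835.73
Local income tax: $4695.13 × 0.0279 = $130.99
Medicare tax: $5090.22 × 0.02 = $101.80
Paid family leave insurance: $5090.22 × 0.01 = $50.90
State unemployment insurance (employee share): $5090.22 × 0.0072 = $36.65
Employee stock purchase plan: $5090.22 × 0.0318 = $161.87
Total deductions = $356.32 + $38.77 + $835.73 + $130.99 + $101.80 + $50.90 + $36.65 + $161.87 = $1713.03
Net pay = $5090.22 − $1713.03 = $3377.19

$3377.19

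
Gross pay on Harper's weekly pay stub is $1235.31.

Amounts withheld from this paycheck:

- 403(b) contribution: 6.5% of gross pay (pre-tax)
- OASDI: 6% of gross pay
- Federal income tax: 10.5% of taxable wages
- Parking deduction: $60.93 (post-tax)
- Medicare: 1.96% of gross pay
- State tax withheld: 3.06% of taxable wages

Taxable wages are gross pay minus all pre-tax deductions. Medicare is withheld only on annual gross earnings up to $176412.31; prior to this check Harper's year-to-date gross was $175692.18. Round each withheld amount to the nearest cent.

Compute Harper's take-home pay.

$849.23

403(b) contribution: $1235.31 × 0.065 = $80.30
Taxable wages = $1235.31 − $80.30 = $1155.01
State tax withheld: $1155.01 × 0.0306 = $35.34
Federal income tax: $1155.01 × 0.105 = $121.28
OASDI: $1235.31 × 0.06 = $74.12
Medicare: only $176412.31 − $175692.18 = $720.13 of this check is subject → $720.13 × 0.0196 = $14.11
Parking deduction: $60.93
Total deductions = $80.30 + $35.34 + $121.28 + $74.12 + $14.11 + $60.93 = $386.08
Net pay = $1235.31 − $386.08 = $849.23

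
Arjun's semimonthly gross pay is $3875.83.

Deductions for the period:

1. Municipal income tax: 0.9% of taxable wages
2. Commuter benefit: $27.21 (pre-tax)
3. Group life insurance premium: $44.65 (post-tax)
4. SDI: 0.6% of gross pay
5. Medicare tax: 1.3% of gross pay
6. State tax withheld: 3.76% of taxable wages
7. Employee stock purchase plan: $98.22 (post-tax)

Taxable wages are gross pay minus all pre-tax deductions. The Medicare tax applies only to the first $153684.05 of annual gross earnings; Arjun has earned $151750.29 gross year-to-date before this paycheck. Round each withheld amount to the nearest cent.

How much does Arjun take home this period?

$3478.01

Commuter benefit: $27.21
Taxable wages = $3875.83 − $27.21 = $3848.62
Municipal income tax: $3848.62 × 0.009 = $34.64
State tax withheld: $3848.62 × 0.0376 = $144.71
Medicare tax: only $153684.05 − $151750.29 = $1933.76 of this check is subject → $1933.76 × 0.013 = $25.14
SDI: $3875.83 × 0.006 = $23.25
Employee stock purchase plan: $98.22
Group life insurance premium: $44.65
Total deductions = $27.21 + $34.64 + $144.71 + $25.14 + $23.25 + $98.22 + $44.65 = $397.82
Net pay = $3875.83 − $397.82 = $3478.01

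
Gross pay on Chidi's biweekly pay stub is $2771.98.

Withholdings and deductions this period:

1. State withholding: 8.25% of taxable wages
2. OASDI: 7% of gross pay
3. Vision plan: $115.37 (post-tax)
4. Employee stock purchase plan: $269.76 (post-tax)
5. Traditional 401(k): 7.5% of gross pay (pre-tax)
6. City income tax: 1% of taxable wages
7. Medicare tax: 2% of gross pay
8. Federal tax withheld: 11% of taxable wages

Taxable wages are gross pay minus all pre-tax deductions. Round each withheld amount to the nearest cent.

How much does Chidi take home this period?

$1410.24

Traditional 401(k): $2771.98 × 0.075 = $207.90
Taxable wages = $2771.98 − $207.90 = $2564.08
State withholding: $2564.08 × 0.0825 = $211.54
Federal tax withheld: $2564.08 × 0.11 = $282.05
City income tax: $2564.08 × 0.01 = $25.64
Medicare tax: $2771.98 × 0.02 = $55.44
OASDI: $2771.98 × 0.07 = $194.04
Vision plan: $115.37
Employee stock purchase plan: $269.76
Total deductions = $207.90 + $211.54 + $282.05 + $25.64 + $55.44 + $194.04 + $115.37 + $269.76 = $1361.74
Net pay = $2771.98 − $1361.74 = $1410.24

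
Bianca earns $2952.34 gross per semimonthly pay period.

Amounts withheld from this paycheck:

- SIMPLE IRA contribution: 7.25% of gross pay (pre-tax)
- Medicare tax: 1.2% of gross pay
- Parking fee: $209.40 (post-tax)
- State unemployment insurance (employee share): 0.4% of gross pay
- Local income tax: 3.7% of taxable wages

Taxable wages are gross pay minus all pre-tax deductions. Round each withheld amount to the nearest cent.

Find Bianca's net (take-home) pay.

SIMPLE IRA contribution: $2952.34 × 0.0725 = $214.04
Taxable wages = $2952.34 − $214.04 = $2738.30
Local income tax: $2738.30 × 0.037 = $101.32
State unemployment insurance (employee share): $2952.34 × 0.004 = $11.81
Medicare tax: $2952.34 × 0.012 = $35.43
Parking fee: $209.40
Total deductions = $214.04 + $101.32 + $11.81 + $35.43 + $209.40 = $572.00
Net pay = $2952.34 − $572.00 = $2380.34

$2380.34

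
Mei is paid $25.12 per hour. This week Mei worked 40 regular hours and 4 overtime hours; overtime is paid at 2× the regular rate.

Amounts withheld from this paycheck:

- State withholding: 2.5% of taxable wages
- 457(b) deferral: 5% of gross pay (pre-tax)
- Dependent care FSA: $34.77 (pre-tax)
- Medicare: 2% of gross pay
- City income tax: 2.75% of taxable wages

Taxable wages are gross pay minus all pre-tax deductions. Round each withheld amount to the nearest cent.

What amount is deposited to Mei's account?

Regular pay: 40 × $25.12 = $1,004.80
Overtime pay: 4 × $25.12 × 2 = $200.96
Gross pay = $1,004.80 + $200.96 = $1,205.76
457(b) deferral: $1,205.76 × 0.05 = $60.29
Dependent care FSA: $34.77
Pre-tax total = $60.29 + $34.77 = $95.06
Taxable wages = $1,205.76 − $95.06 = $1,110.70
State withholding: $1,110.70 × 0.025 = $27.77
City income tax: $1,110.70 × 0.0275 = $30.54
Medicare: $1,205.76 × 0.02 = $24.12
Total deductions = $60.29 + $34.77 + $27.77 + $30.54 + $24.12 = $177.49
Net pay = $1,205.76 − $177.49 = $1,028.27

$1,028.27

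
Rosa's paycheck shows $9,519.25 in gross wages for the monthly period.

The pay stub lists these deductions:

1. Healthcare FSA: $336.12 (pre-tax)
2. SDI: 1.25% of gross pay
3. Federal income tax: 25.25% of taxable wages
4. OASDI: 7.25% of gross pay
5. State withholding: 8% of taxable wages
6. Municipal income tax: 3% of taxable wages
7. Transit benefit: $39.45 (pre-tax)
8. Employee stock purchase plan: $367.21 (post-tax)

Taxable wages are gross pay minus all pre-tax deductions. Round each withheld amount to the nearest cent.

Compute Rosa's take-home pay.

$4,652.75

Healthcare FSA: $336.12
Transit benefit: $39.45
Pre-tax total = $336.12 + $39.45 = $375.57
Taxable wages = $9,519.25 − $375.57 = $9,143.68
Federal income tax: $9,143.68 × 0.2525 = $2,308.78
Municipal income tax: $9,143.68 × 0.03 = $274.31
State withholding: $9,143.68 × 0.08 = $731.49
SDI: $9,519.25 × 0.0125 = $118.99
OASDI: $9,519.25 × 0.0725 = $690.15
Employee stock purchase plan: $367.21
Total deductions = $336.12 + $39.45 + $2,308.78 + $274.31 + $731.49 + $118.99 + $690.15 + $367.21 = $4,866.50
Net pay = $9,519.25 − $4,866.50 = $4,652.75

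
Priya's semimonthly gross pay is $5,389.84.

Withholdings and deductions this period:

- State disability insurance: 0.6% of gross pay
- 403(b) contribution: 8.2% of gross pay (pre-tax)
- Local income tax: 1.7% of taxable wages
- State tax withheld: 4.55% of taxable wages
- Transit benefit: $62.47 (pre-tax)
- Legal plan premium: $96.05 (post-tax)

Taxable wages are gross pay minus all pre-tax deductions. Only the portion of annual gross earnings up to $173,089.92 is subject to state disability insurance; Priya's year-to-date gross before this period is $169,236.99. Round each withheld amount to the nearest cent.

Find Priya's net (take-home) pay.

Transit benefit: $62.47
403(b) contribution: $5,389.84 × 0.082 = $441.97
Pre-tax total = $62.47 + $441.97 = $504.44
Taxable wages = $5,389.84 − $504.44 = $4,885.40
State tax withheld: $4,885.40 × 0.0455 = $222.29
Local income tax: $4,885.40 × 0.017 = $83.05
State disability insurance: only $173,089.92 − $169,236.99 = $3,852.93 of this check is subject → $3,852.93 × 0.006 = $23.12
Legal plan premium: $96.05
Total deductions = $62.47 + $441.97 + $222.29 + $83.05 + $23.12 + $96.05 = $928.95
Net pay = $5,389.84 − $928.95 = $4,460.89

$4,460.89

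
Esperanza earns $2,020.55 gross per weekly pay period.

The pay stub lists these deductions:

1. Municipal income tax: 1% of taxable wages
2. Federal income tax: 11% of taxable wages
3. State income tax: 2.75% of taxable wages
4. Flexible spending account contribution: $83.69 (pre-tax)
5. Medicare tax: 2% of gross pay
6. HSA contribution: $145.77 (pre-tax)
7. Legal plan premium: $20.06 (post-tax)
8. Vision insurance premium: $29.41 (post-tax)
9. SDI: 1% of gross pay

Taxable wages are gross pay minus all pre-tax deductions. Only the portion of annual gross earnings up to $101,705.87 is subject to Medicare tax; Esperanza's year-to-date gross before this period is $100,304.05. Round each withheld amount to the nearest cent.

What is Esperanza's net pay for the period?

$1,429.19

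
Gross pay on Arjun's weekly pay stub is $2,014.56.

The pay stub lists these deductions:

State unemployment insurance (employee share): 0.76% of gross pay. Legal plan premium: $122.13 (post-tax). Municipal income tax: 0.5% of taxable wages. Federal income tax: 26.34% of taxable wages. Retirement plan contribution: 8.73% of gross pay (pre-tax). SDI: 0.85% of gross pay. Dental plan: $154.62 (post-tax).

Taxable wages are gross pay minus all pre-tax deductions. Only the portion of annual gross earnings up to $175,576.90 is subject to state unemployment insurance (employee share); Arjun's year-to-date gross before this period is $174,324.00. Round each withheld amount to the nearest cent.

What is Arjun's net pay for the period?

Retirement plan contribution: $2,014.56 × 0.0873 = $175.87
Taxable wages = $2,014.56 − $175.87 = $1,838.69
Federal income tax: $1,838.69 × 0.2634 = $484.31
Municipal income tax: $1,838.69 × 0.005 = $9.19
SDI: $2,014.56 × 0.0085 = $17.12
State unemployment insurance (employee share): only $175,576.90 − $174,324.00 = $1,252.90 of this check is subject → $1,252.90 × 0.0076 = $9.52
Dental plan: $154.62
Legal plan premium: $122.13
Total deductions = $175.87 + $484.31 + $9.19 + $17.12 + $9.52 + $154.62 + $122.13 = $972.76
Net pay = $2,014.56 − $972.76 = $1,041.80

$1,041.80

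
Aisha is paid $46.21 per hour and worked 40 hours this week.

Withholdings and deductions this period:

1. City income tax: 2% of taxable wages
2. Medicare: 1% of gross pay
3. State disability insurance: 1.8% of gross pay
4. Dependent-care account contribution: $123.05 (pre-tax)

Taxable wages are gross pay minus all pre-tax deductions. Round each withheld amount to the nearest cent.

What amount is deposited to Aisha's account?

$1,639.09

Gross pay: 40 × $46.21 = $1,848.40
Dependent-care account contribution: $123.05
Taxable wages = $1,848.40 − $123.05 = $1,725.35
City income tax: $1,725.35 × 0.02 = $34.51
State disability insurance: $1,848.40 × 0.018 = $33.27
Medicare: $1,848.40 × 0.01 = $18.48
Total deductions = $123.05 + $34.51 + $33.27 + $18.48 = $209.31
Net pay = $1,848.40 − $209.31 = $1,639.09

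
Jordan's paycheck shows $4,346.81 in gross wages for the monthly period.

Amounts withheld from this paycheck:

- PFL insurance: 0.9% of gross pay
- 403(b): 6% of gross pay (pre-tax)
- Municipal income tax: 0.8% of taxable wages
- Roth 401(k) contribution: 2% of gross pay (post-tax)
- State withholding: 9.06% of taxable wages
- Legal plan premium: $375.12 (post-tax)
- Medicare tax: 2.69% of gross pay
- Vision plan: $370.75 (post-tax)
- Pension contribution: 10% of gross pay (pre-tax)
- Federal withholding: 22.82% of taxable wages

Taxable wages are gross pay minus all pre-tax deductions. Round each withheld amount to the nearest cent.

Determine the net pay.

403(b): $4,346.81 × 0.06 = $260.81
Pension contribution: $4,346.81 × 0.1 = $434.68
Pre-tax total = $260.81 + $434.68 = $695.49
Taxable wages = $4,346.81 − $695.49 = $3,651.32
Municipal income tax: $3,651.32 × 0.008 = $29.21
Federal withholding: $3,651.32 × 0.2282 = $833.23
State withholding: $3,651.32 × 0.0906 = $330.81
Medicare tax: $4,346.81 × 0.0269 = $116.93
PFL insurance: $4,346.81 × 0.009 = $39.12
Legal plan premium: $375.12
Roth 401(k) contribution: $4,346.81 × 0.02 = $86.94
Vision plan: $370.75
Total deductions = $260.81 + $434.68 + $29.21 + $833.23 + $330.81 + $116.93 + $39.12 + $375.12 + $86.94 + $370.75 = $2,877.60
Net pay = $4,346.81 − $2,877.60 = $1,469.21

$1,469.21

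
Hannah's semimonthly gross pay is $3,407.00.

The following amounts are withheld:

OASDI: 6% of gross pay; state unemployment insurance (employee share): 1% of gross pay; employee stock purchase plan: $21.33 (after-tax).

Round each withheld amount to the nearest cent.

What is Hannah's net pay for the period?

OASDI: $3,407.00 × 0.06 = $204.42
State unemployment insurance (employee share): $3,407.00 × 0.01 = $34.07
Employee stock purchase plan: $21.33
Total deductions = $204.42 + $34.07 + $21.33 = $259.82
Net pay = $3,407.00 − $259.82 = $3,147.18

$3,147.18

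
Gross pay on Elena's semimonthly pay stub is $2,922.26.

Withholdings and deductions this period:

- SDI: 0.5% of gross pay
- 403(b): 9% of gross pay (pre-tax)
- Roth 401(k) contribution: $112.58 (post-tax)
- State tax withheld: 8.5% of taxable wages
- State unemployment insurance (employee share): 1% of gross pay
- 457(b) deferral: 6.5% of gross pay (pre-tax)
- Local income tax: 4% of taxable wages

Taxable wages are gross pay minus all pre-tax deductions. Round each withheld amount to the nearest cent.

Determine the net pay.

457(b) deferral: $2,922.26 × 0.065 = $189.95
403(b): $2,922.26 × 0.09 = $263.00
Pre-tax total = $189.95 + $263.00 = $452.95
Taxable wages = $2,922.26 − $452.95 = $2,469.31
Local income tax: $2,469.31 × 0.04 = $98.77
State tax withheld: $2,469.31 × 0.085 = $209.89
SDI: $2,922.26 × 0.005 = $14.61
State unemployment insurance (employee share): $2,922.26 × 0.01 = $29.22
Roth 401(k) contribution: $112.58
Total deductions = $189.95 + $263.00 + $98.77 + $209.89 + $14.61 + $29.22 + $112.58 = $918.02
Net pay = $2,922.26 − $918.02 = $2,004.24

$2,004.24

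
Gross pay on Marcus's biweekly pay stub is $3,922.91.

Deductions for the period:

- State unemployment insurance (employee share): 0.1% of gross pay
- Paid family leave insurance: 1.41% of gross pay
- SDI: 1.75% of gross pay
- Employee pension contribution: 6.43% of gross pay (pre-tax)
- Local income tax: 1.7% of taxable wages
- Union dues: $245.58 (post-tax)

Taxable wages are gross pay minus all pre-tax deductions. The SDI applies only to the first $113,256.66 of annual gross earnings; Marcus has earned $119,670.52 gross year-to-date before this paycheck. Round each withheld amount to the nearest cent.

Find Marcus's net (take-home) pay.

Employee pension contribution: $3,922.91 × 0.0643 = $252.24
Taxable wages = $3,922.91 − $252.24 = $3,670.67
Local income tax: $3,670.67 × 0.017 = $62.40
Paid family leave insurance: $3,922.91 × 0.0141 = $55.31
State unemployment insurance (employee share): $3,922.91 × 0.001 = $3.92
SDI: annual cap $113,256.66 already reached (YTD $119,670.52), so $0.00
Union dues: $245.58
Total deductions = $252.24 + $62.40 + $55.31 + $3.92 + $0.00 + $245.58 = $619.45
Net pay = $3,922.91 − $619.45 = $3,303.46

$3,303.46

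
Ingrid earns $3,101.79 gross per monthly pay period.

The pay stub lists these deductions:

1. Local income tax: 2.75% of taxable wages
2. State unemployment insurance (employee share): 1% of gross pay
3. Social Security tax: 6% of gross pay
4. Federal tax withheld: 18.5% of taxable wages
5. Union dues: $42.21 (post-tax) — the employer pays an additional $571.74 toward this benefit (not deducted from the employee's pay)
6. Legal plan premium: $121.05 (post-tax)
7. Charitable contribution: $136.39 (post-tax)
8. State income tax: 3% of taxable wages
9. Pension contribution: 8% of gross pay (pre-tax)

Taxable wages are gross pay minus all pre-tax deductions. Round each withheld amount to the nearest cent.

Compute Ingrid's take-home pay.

$1,644.85

Pension contribution: $3,101.79 × 0.08 = $248.14
Taxable wages = $3,101.79 − $248.14 = $2,853.65
Federal tax withheld: $2,853.65 × 0.185 = $527.93
Local income tax: $2,853.65 × 0.0275 = $78.48
State income tax: $2,853.65 × 0.03 = $85.61
Social Security tax: $3,101.79 × 0.06 = $186.11
State unemployment insurance (employee share): $3,101.79 × 0.01 = $31.02
Union dues: $42.21
Charitable contribution: $136.39
Legal plan premium: $121.05
(Employer's $571.74 toward union dues is not withheld from the employee.)
Total deductions = $248.14 + $527.93 + $78.48 + $85.61 + $186.11 + $31.02 + $42.21 + $136.39 + $121.05 = $1,456.94
Net pay = $3,101.79 − $1,456.94 = $1,644.85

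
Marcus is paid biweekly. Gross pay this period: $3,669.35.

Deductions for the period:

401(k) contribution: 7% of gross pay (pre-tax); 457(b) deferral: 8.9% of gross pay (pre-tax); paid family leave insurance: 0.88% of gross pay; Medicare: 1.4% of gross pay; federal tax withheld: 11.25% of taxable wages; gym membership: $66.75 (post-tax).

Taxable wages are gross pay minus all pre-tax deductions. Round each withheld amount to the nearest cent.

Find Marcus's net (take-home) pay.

457(b) deferral: $3,669.35 × 0.089 = $326.57
401(k) contribution: $3,669.35 × 0.07 = $256.85
Pre-tax total = $326.57 + $256.85 = $583.42
Taxable wages = $3,669.35 − $583.42 = $3,085.93
Federal tax withheld: $3,085.93 × 0.1125 = $347.17
Paid family leave insurance: $3,669.35 × 0.0088 = $32.29
Medicare: $3,669.35 × 0.014 = $51.37
Gym membership: $66.75
Total deductions = $326.57 + $256.85 + $347.17 + $32.29 + $51.37 + $66.75 = $1,081.00
Net pay = $3,669.35 − $1,081.00 = $2,588.35

$2,588.35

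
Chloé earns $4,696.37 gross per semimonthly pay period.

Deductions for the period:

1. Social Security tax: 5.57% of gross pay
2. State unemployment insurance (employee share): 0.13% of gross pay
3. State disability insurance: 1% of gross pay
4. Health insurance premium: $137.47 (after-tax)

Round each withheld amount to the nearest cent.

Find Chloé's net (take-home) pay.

$4,244.24

State unemployment insurance (employee share): $4,696.37 × 0.0013 = $6.11
Social Security tax: $4,696.37 × 0.0557 = $261.59
State disability insurance: $4,696.37 × 0.01 = $46.96
Health insurance premium: $137.47
Total deductions = $6.11 + $261.59 + $46.96 + $137.47 = $452.13
Net pay = $4,696.37 − $452.13 = $4,244.24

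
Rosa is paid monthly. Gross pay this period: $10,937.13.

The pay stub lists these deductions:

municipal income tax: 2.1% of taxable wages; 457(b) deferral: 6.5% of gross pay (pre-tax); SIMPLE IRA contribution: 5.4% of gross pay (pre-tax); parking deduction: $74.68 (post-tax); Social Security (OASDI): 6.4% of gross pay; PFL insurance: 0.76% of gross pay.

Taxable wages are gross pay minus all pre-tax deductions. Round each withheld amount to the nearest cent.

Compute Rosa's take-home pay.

$8,575.48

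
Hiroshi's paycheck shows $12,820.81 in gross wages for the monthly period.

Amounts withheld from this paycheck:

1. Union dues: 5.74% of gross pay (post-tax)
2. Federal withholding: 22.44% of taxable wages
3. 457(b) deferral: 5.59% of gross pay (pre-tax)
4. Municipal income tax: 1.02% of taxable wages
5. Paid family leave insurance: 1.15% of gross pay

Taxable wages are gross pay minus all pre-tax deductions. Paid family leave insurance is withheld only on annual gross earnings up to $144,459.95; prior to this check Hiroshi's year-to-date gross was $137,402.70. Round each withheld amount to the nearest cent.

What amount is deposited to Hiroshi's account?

$8,447.43

457(b) deferral: $12,820.81 × 0.0559 = $716.68
Taxable wages = $12,820.81 − $716.68 = $12,104.13
Federal withholding: $12,104.13 × 0.2244 = $2,716.17
Municipal income tax: $12,104.13 × 0.0102 = $123.46
Paid family leave insurance: only $144,459.95 − $137,402.70 = $7,057.25 of this check is subject → $7,057.25 × 0.0115 = $81.16
Union dues: $12,820.81 × 0.0574 = $735.91
Total deductions = $716.68 + $2,716.17 + $123.46 + $81.16 + $735.91 = $4,373.38
Net pay = $12,820.81 − $4,373.38 = $8,447.43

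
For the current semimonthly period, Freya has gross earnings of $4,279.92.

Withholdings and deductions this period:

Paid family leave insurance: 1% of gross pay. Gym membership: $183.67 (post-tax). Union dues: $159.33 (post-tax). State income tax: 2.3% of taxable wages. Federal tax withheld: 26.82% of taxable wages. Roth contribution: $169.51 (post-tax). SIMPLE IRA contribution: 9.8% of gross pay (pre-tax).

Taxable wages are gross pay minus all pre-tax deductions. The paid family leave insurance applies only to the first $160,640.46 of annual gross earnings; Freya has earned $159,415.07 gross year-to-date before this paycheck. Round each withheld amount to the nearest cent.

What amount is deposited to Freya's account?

SIMPLE IRA contribution: $4,279.92 × 0.098 = $419.43
Taxable wages = $4,279.92 − $419.43 = $3,860.49
Federal tax withheld: $3,860.49 × 0.2682 = $1,035.38
State income tax: $3,860.49 × 0.023 = $88.79
Paid family leave insurance: only $160,640.46 − $159,415.07 = $1,225.39 of this check is subject → $1,225.39 × 0.01 = $12.25
Roth contribution: $169.51
Gym membership: $183.67
Union dues: $159.33
Total deductions = $419.43 + $1,035.38 + $88.79 + $12.25 + $169.51 + $183.67 + $159.33 = $2,068.36
Net pay = $4,279.92 − $2,068.36 = $2,211.56

$2,211.56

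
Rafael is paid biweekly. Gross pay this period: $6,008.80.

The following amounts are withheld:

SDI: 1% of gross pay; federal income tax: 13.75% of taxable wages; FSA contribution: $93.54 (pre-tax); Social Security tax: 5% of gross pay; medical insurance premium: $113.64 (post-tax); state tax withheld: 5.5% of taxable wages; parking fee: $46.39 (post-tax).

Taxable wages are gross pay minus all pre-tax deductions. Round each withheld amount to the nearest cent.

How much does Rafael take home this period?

$4,256.01

FSA contribution: $93.54
Taxable wages = $6,008.80 − $93.54 = $5,915.26
State tax withheld: $5,915.26 × 0.055 = $325.34
Federal income tax: $5,915.26 × 0.1375 = $813.35
Social Security tax: $6,008.80 × 0.05 = $300.44
SDI: $6,008.80 × 0.01 = $60.09
Medical insurance premium: $113.64
Parking fee: $46.39
Total deductions = $93.54 + $325.34 + $813.35 + $300.44 + $60.09 + $113.64 + $46.39 = $1,752.79
Net pay = $6,008.80 − $1,752.79 = $4,256.01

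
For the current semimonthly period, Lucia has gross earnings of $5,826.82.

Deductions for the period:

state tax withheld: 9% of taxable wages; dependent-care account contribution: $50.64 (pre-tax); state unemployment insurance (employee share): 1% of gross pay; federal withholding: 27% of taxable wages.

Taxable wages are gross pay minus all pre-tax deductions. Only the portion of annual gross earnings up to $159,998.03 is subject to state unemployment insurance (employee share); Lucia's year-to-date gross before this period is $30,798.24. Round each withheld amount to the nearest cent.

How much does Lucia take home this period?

$3,638.48

Dependent-care account contribution: $50.64
Taxable wages = $5,826.82 − $50.64 = $5,776.18
State tax withheld: $5,776.18 × 0.09 = $519.86
Federal withholding: $5,776.18 × 0.27 = $1,559.57
State unemployment insurance (employee share): cap not yet reached, full $5,826.82 is subject → $5,826.82 × 0.01 = $58.27
Total deductions = $50.64 + $519.86 + $1,559.57 + $58.27 = $2,188.34
Net pay = $5,826.82 − $2,188.34 = $3,638.48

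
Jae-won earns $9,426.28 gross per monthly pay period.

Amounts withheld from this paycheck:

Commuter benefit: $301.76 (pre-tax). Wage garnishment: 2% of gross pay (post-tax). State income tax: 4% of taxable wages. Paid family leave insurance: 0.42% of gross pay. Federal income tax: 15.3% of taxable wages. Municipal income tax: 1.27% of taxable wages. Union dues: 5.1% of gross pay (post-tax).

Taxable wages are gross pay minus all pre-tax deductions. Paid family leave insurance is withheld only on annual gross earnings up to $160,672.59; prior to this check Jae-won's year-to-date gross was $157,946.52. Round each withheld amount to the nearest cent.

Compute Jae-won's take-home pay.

$6,566.89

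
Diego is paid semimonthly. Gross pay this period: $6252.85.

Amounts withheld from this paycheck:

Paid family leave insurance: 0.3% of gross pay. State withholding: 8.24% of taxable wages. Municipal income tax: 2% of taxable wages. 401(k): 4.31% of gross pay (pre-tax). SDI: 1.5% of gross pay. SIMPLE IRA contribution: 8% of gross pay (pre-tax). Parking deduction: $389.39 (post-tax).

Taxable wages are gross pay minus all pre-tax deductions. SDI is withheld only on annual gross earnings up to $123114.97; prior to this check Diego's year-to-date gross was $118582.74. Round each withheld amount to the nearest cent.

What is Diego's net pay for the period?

401(k): $6252.85 × 0.0431 = $269.50
SIMPLE IRA contribution: $6252.85 × 0.08 = $500.23
Pre-tax total = $269.50 + $500.23 = $769.73
Taxable wages = $6252.85 − $769.73 = $5483.12
State withholding: $5483.12 × 0.0824 = $451.81
Municipal income tax: $5483.12 × 0.02 = $109.66
Paid family leave insurance: $6252.85 × 0.003 = $18.76
SDI: only $123114.97 − $118582.74 = $4532.23 of this check is subject → $4532.23 × 0.015 = $67.98
Parking deduction: $389.39
Total deductions = $269.50 + $500.23 + $451.81 + $109.66 + $18.76 + $67.98 + $389.39 = $1807.33
Net pay = $6252.85 − $1807.33 = $4445.52

$4445.52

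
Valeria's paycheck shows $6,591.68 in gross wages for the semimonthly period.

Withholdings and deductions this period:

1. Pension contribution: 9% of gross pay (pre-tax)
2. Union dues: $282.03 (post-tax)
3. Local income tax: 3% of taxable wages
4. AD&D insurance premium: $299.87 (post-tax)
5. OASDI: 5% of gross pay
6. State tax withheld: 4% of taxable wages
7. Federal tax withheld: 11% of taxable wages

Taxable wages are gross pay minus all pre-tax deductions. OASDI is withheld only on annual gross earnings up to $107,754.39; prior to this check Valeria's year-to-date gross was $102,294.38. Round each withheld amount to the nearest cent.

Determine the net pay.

Pension contribution: $6,591.68 × 0.09 = $593.25
Taxable wages = $6,591.68 − $593.25 = $5,998.43
Federal tax withheld: $5,998.43 × 0.11 = $659.83
State tax withheld: $5,998.43 × 0.04 = $239.94
Local income tax: $5,998.43 × 0.03 = $179.95
OASDI: only $107,754.39 − $102,294.38 = $5,460.01 of this check is subject → $5,460.01 × 0.05 = $273.00
AD&D insurance premium: $299.87
Union dues: $282.03
Total deductions = $593.25 + $659.83 + $239.94 + $179.95 + $273.00 + $299.87 + $282.03 = $2,527.87
Net pay = $6,591.68 − $2,527.87 = $4,063.81

$4,063.81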